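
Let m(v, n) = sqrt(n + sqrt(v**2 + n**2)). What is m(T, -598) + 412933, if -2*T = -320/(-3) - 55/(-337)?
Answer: 412933 + sqrt(-2444913432 + 2022*sqrt(1473723312361))/2022 ≈ 4.1293e+5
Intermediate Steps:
T = -108005/2022 (T = -(-320/(-3) - 55/(-337))/2 = -(-320*(-1/3) - 55*(-1/337))/2 = -(320/3 + 55/337)/2 = -1/2*108005/1011 = -108005/2022 ≈ -53.415)
m(v, n) = sqrt(n + sqrt(n**2 + v**2))
m(T, -598) + 412933 = sqrt(-598 + sqrt((-598)**2 + (-108005/2022)**2)) + 412933 = sqrt(-598 + sqrt(357604 + 11665080025/4088484)) + 412933 = sqrt(-598 + sqrt(1473723312361/4088484)) + 412933 = sqrt(-598 + sqrt(1473723312361)/2022) + 412933 = 412933 + sqrt(-598 + sqrt(1473723312361)/2022)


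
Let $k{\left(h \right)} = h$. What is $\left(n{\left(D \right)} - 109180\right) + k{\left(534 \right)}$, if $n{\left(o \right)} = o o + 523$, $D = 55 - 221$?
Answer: $-80567$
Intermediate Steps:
$D = -166$
$n{\left(o \right)} = 523 + o^{2}$ ($n{\left(o \right)} = o^{2} + 523 = 523 + o^{2}$)
$\left(n{\left(D \right)} - 109180\right) + k{\left(534 \right)} = \left(\left(523 + \left(-166\right)^{2}\right) - 109180\right) + 534 = \left(\left(523 + 27556\right) - 109180\right) + 534 = \left(28079 - 109180\right) + 534 = -81101 + 534 = -80567$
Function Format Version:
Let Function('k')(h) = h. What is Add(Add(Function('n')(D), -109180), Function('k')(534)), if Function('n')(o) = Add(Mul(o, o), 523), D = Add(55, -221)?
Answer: -80567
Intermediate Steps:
D = -166
Function('n')(o) = Add(523, Pow(o, 2)) (Function('n')(o) = Add(Pow(o, 2), 523) = Add(523, Pow(o, 2)))
Add(Add(Function('n')(D), -109180), Function('k')(534)) = Add(Add(Add(523, Pow(-166, 2)), -109180), 534) = Add(Add(Add(523, 27556), -109180), 534) = Add(Add(28079, -109180), 534) = Add(-81101, 534) = -80567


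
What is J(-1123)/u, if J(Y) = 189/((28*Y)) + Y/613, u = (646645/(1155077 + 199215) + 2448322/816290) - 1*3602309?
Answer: 699373043447949695/1370716271725864081248677 ≈ 5.1022e-7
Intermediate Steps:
u = -1991165402224384523/552747508340 (u = (646645/1354292 + 2448322*(1/816290)) - 3602309 = (646645*(1/1354292) + 1224161/408145) - 3602309 = (646645/1354292 + 1224161/408145) - 3602309 = 1921796372537/552747508340 - 3602309 = -1991165402224384523/552747508340 ≈ -3.6023e+6)
J(Y) = Y/613 + 27/(4*Y) (J(Y) = 189*(1/(28*Y)) + Y*(1/613) = 27/(4*Y) + Y/613 = Y/613 + 27/(4*Y))
J(-1123)/u = ((1/613)*(-1123) + (27/4)/(-1123))/(-1991165402224384523/552747508340) = (-1123/613 + (27/4)*(-1/1123))*(-552747508340/1991165402224384523) = (-1123/613 - 27/4492)*(-552747508340/1991165402224384523) = -5061067/2753596*(-552747508340/1991165402224384523) = 699373043447949695/1370716271725864081248677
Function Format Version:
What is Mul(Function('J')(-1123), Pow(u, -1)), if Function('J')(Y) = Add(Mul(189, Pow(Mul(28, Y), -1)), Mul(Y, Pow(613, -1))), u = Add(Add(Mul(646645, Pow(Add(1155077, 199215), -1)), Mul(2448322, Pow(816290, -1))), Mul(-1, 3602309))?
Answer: Rational(699373043447949695, 1370716271725864081248677) ≈ 5.1022e-7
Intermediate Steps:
u = Rational(-1991165402224384523, 552747508340) (u = Add(Add(Mul(646645, Pow(1354292, -1)), Mul(2448322, Rational(1, 816290))), -3602309) = Add(Add(Mul(646645, Rational(1, 1354292)), Rational(1224161, 408145)), -3602309) = Add(Add(Rational(646645, 1354292), Rational(1224161, 408145)), -3602309) = Add(Rational(1921796372537, 552747508340), -3602309) = Rational(-1991165402224384523, 552747508340) ≈ -3.6023e+6)
Function('J')(Y) = Add(Mul(Rational(1, 613), Y), Mul(Rational(27, 4), Pow(Y, -1))) (Function('J')(Y) = Add(Mul(189, Mul(Rational(1, 28), Pow(Y, -1))), Mul(Y, Rational(1, 613))) = Add(Mul(Rational(27, 4), Pow(Y, -1)), Mul(Rational(1, 613), Y)) = Add(Mul(Rational(1, 613), Y), Mul(Rational(27, 4), Pow(Y, -1))))
Mul(Function('J')(-1123), Pow(u, -1)) = Mul(Add(Mul(Rational(1, 613), -1123), Mul(Rational(27, 4), Pow(-1123, -1))), Pow(Rational(-1991165402224384523, 552747508340), -1)) = Mul(Add(Rational(-1123, 613), Mul(Rational(27, 4), Rational(-1, 1123))), Rational(-552747508340, 1991165402224384523)) = Mul(Add(Rational(-1123, 613), Rational(-27, 4492)), Rational(-552747508340, 1991165402224384523)) = Mul(Rational(-5061067, 2753596), Rational(-552747508340, 1991165402224384523)) = Rational(699373043447949695, 1370716271725864081248677)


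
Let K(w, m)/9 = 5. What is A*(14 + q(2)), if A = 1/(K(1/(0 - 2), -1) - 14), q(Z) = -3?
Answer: 11/31 ≈ 0.35484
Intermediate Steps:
K(w, m) = 45 (K(w, m) = 9*5 = 45)
A = 1/31 (A = 1/(45 - 14) = 1/31 ≈ 0.032258)
A*(14 + q(2)) = (14 - 3)/31 = (1/31)*11 = 11/31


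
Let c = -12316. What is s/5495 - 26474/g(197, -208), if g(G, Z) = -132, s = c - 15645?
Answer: 70891889/362670 ≈ 195.47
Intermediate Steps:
s = -27961 (s = -12316 - 15645 = -27961)
s/5495 - 26474/g(197, -208) = -27961/5495 - 26474/(-132) = -27961*1/5495 - 26474*(-1/132) = -27961/5495 + 13237/66 = 70891889/362670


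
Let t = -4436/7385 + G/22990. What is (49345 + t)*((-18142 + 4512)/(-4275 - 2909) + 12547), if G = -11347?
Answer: 10789388747316156831/17424396880 ≈ 6.1921e+8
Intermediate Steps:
t = -37156247/33956230 (t = -4436/7385 - 11347/22990 = -37156247/33956230 ≈ -1.0942)
(49345 + t)*((-18142 + 4512)/(-4275 - 2909) + 12547) = (49345 - 37156247/33956230)*((-18142 + 4512)/(-4275 - 2909) + 12547) = 1675533013103*(-13630/(-7184) + 12547)/33956230 = 1675533013103*(-13630*(-1/7184) + 12547)/33956230 = 1675533013103*(6815/3592 + 12547)/33956230 = (1675533013103/33956230)*(45075639/3592) = 10789388747316156831/17424396880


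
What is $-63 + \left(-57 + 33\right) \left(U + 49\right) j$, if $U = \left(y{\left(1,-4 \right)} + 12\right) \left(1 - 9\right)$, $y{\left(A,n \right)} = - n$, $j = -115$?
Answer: $-218103$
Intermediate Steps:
$U = -128$ ($U = \left(\left(-1\right) \left(-4\right) + 12\right) \left(1 - 9\right) = \left(4 + 12\right) \left(-8\right) = 16 \left(-8\right) = -128$)
$-63 + \left(-57 + 33\right) \left(U + 49\right) j = -63 + \left(-57 + 33\right) \left(-128 + 49\right) \left(-115\right) = -63 + \left(-24\right) \left(-79\right) \left(-115\right) = -63 + 1896 \left(-115\right) = -63 - 218040 = -218103$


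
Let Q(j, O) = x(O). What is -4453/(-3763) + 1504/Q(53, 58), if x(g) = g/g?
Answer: 5664005/3763 ≈ 1505.2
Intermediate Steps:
x(g) = 1
Q(j, O) = 1
-4453/(-3763) + 1504/Q(53, 58) = -4453/(-3763) + 1504/1 = -4453*(-1/3763) + 1504*1 = 4453/3763 + 1504 = 5664005/3763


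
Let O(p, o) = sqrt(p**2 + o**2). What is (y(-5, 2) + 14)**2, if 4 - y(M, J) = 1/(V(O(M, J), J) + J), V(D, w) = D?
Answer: 204333/625 - 904*sqrt(29)/625 ≈ 319.14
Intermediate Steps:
O(p, o) = sqrt(o**2 + p**2)
y(M, J) = 4 - 1/(J + sqrt(J**2 + M**2)) (y(M, J) = 4 - 1/(sqrt(J**2 + M**2) + J) = 4 - 1/(J + sqrt(J**2 + M**2)))
(y(-5, 2) + 14)**2 = ((-1 + 4*2 + 4*sqrt(2**2 + (-5)**2))/(2 + sqrt(2**2 + (-5)**2)) + 14)**2 = ((-1 + 8 + 4*sqrt(4 + 25))/(2 + sqrt(4 + 25)) + 14)**2 = ((-1 + 8 + 4*sqrt(29))/(2 + sqrt(29)) + 14)**2 = ((7 + 4*sqrt(29))/(2 + sqrt(29)) + 14)**2 = (14 + (7 + 4*sqrt(29))/(2 + sqrt(29)))**2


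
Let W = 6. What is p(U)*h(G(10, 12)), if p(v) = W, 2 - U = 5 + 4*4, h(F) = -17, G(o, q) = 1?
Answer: -102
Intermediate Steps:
U = -19 (U = 2 - (5 + 4*4) = 2 - (5 + 16) = 2 - 1*21 = 2 - 21 = -19)
p(v) = 6
p(U)*h(G(10, 12)) = 6*(-17) = -102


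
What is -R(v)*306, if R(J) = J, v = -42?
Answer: 12852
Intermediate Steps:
-R(v)*306 = -1*(-42)*306 = 42*306 = 12852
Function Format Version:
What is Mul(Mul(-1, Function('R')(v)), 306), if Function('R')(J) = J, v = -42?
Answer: 12852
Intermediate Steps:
Mul(Mul(-1, Function('R')(v)), 306) = Mul(Mul(-1, -42), 306) = Mul(42, 306) = 12852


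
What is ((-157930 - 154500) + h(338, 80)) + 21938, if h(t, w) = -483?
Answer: -290975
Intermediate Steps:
((-157930 - 154500) + h(338, 80)) + 21938 = ((-157930 - 154500) - 483) + 21938 = (-312430 - 483) + 21938 = -312913 + 21938 = -290975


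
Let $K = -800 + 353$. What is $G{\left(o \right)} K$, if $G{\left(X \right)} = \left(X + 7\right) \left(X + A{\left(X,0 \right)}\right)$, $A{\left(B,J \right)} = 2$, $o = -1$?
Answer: $-2682$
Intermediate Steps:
$G{\left(X \right)} = \left(2 + X\right) \left(7 + X\right)$ ($G{\left(X \right)} = \left(X + 7\right) \left(X + 2\right) = \left(7 + X\right) \left(2 + X\right) = \left(2 + X\right) \left(7 + X\right)$)
$K = -447$
$G{\left(o \right)} K = \left(14 + \left(-1\right)^{2} + 9 \left(-1\right)\right) \left(-447\right) = \left(14 + 1 - 9\right) \left(-447\right) = 6 \left(-447\right) = -2682$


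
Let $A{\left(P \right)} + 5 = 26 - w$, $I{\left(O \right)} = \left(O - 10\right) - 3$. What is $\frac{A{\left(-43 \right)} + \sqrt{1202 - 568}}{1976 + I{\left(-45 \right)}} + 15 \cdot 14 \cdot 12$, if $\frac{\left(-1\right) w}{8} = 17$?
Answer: $\frac{4833517}{1918} + \frac{\sqrt{634}}{1918} \approx 2520.1$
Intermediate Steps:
$w = -136$ ($w = \left(-8\right) 17 = -136$)
$I{\left(O \right)} = -13 + O$ ($I{\left(O \right)} = \left(-10 + O\right) - 3 = -13 + O$)
$A{\left(P \right)} = 157$ ($A{\left(P \right)} = -5 + \left(26 - -136\right) = -5 + \left(26 + 136\right) = -5 + 162 = 157$)
$\frac{A{\left(-43 \right)} + \sqrt{1202 - 568}}{1976 + I{\left(-45 \right)}} + 15 \cdot 14 \cdot 12 = \frac{157 + \sqrt{1202 - 568}}{1976 - 58} + 15 \cdot 14 \cdot 12 = \frac{157 + \sqrt{634}}{1976 - 58} + 210 \cdot 12 = \frac{157 + \sqrt{634}}{1918} + 2520 = \left(157 + \sqrt{634}\right) \frac{1}{1918} + 2520 = \left(\frac{157}{1918} + \frac{\sqrt{634}}{1918}\right) + 2520 = \frac{4833517}{1918} + \frac{\sqrt{634}}{1918}$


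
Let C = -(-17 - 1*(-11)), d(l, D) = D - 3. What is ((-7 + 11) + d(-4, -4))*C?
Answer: -18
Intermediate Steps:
d(l, D) = -3 + D
C = 6 (C = -(-17 + 11) = -1*(-6) = 6)
((-7 + 11) + d(-4, -4))*C = ((-7 + 11) + (-3 - 4))*6 = (4 - 7)*6 = -3*6 = -18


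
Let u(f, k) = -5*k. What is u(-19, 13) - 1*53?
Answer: -118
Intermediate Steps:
u(-19, 13) - 1*53 = -5*13 - 1*53 = -65 - 53 = -118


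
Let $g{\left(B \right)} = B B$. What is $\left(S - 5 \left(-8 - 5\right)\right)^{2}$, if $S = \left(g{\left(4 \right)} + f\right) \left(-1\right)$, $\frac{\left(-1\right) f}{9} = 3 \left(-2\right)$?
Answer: $25$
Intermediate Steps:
$g{\left(B \right)} = B^{2}$
$f = 54$ ($f = - 9 \cdot 3 \left(-2\right) = \left(-9\right) \left(-6\right) = 54$)
$S = -70$ ($S = \left(4^{2} + 54\right) \left(-1\right) = \left(16 + 54\right) \left(-1\right) = 70 \left(-1\right) = -70$)
$\left(S - 5 \left(-8 - 5\right)\right)^{2} = \left(-70 - 5 \left(-8 - 5\right)\right)^{2} = \left(-70 - -65\right)^{2} = \left(-70 + 65\right)^{2} = \left(-5\right)^{2} = 25$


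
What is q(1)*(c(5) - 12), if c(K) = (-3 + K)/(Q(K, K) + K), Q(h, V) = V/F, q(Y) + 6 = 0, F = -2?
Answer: 336/5 ≈ 67.200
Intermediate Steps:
q(Y) = -6 (q(Y) = -6 + 0 = -6)
Q(h, V) = -V/2 (Q(h, V) = V/(-2) = V*(-½) = -V/2)
c(K) = 2*(-3 + K)/K (c(K) = (-3 + K)/(-K/2 + K) = (-3 + K)/((K/2)) = (-3 + K)*(2/K) = 2*(-3 + K)/K)
q(1)*(c(5) - 12) = -6*((2 - 6/5) - 12) = -6*(⅘ - 12) = -6*(-56/5) = 336/5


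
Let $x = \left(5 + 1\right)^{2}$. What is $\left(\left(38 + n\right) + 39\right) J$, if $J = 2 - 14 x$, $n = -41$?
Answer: $-18072$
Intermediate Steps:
$x = 36$ ($x = 6^{2} = 36$)
$J = -502$ ($J = 2 - 504 = -502$)
$\left(\left(38 + n\right) + 39\right) J = \left(\left(38 - 41\right) + 39\right) \left(-502\right) = \left(-3 + 39\right) \left(-502\right) = 36 \left(-502\right) = -18072$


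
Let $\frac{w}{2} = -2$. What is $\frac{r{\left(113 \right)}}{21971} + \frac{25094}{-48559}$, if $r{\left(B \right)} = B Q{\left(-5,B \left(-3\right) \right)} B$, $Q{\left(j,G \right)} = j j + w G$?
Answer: $\frac{855737531577}{1066889789} \approx 802.09$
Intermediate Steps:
$w = -4$ ($w = 2 \left(-2\right) = -4$)
$Q{\left(j,G \right)} = j^{2} - 4 G$ ($Q{\left(j,G \right)} = j j - 4 G = j^{2} - 4 G$)
$r{\left(B \right)} = B^{2} \left(25 + 12 B\right)$ ($r{\left(B \right)} = B \left(\left(-5\right)^{2} - 4 B \left(-3\right)\right) B = B \left(25 - 4 \left(- 3 B\right)\right) B = B \left(25 + 12 B\right) B = B^{2} \left(25 + 12 B\right)$)
$\frac{r{\left(113 \right)}}{21971} + \frac{25094}{-48559} = \frac{113^{2} \left(25 + 12 \cdot 113\right)}{21971} + \frac{25094}{-48559} = 12769 \left(25 + 1356\right) \frac{1}{21971} + 25094 \left(- \frac{1}{48559}\right) = 12769 \cdot 1381 \cdot \frac{1}{21971} - \frac{25094}{48559} = 17633989 \cdot \frac{1}{21971} - \frac{25094}{48559} = \frac{17633989}{21971} - \frac{25094}{48559} = \frac{855737531577}{1066889789}$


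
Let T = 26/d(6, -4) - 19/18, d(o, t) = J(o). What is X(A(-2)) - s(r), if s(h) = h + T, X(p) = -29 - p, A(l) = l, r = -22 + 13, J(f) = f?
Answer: -383/18 ≈ -21.278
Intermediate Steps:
d(o, t) = o
r = -9
T = 59/18 (T = 26/6 - 19/18 = 26*(⅙) - 19*1/18 = 13/3 - 19/18 = 59/18 ≈ 3.2778)
s(h) = 59/18 + h (s(h) = h + 59/18 = 59/18 + h)
X(A(-2)) - s(r) = (-29 - 1*(-2)) - (59/18 - 9) = (-29 + 2) - 1*(-103/18) = -27 + 103/18 = -383/18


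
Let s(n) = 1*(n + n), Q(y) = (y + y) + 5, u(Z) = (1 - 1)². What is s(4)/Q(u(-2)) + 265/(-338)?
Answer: 1379/1690 ≈ 0.81598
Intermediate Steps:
u(Z) = 0 (u(Z) = 0² = 0)
Q(y) = 5 + 2*y (Q(y) = 2*y + 5 = 5 + 2*y)
s(n) = 2*n (s(n) = 1*(2*n) = 2*n)
s(4)/Q(u(-2)) + 265/(-338) = (2*4)/(5 + 2*0) + 265/(-338) = 8/(5 + 0) + 265*(-1/338) = 8/5 - 265/338 = 1379/1690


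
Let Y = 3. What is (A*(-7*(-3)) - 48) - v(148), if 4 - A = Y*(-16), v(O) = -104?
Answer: 1148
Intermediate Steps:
A = 52 (A = 4 - 3*(-16) = 4 - 1*(-48) = 4 + 48 = 52)
(A*(-7*(-3)) - 48) - v(148) = (52*(-7*(-3)) - 48) - 1*(-104) = (52*21 - 48) + 104 = (1092 - 48) + 104 = 1044 + 104 = 1148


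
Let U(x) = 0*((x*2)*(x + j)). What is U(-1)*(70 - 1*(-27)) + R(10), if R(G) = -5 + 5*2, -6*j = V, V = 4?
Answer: 5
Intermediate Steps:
j = -⅔ (j = -⅙*4 = -⅔ ≈ -0.66667)
R(G) = 5 (R(G) = -5 + 10 = 5)
U(x) = 0 (U(x) = 0*((x*2)*(x - ⅔)) = 0*((2*x)*(-⅔ + x)) = 0*(2*x*(-⅔ + x)) = 0)
U(-1)*(70 - 1*(-27)) + R(10) = 0*(70 - 1*(-27)) + 5 = 0*(70 + 27) + 5 = 0*97 + 5 = 0 + 5 = 5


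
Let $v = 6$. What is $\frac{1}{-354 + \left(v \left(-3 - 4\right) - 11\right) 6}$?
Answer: $- \frac{1}{672} \approx -0.0014881$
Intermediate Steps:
$\frac{1}{-354 + \left(v \left(-3 - 4\right) - 11\right) 6} = \frac{1}{-354 + \left(6 \left(-3 - 4\right) - 11\right) 6} = \frac{1}{-354 + \left(6 \left(-7\right) - 11\right) 6} = \frac{1}{-354 + \left(-42 - 11\right) 6} = \frac{1}{-354 - 318} = \frac{1}{-672} = - \frac{1}{672}$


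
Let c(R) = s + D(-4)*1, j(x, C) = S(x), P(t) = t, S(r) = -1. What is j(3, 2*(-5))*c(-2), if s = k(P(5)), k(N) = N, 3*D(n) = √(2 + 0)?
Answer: -5 - √2/3 ≈ -5.4714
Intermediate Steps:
D(n) = √2/3 (D(n) = √(2 + 0)/3 = √2/3)
s = 5
j(x, C) = -1
c(R) = 5 + √2/3 (c(R) = 5 + (√2/3)*1 = 5 + √2/3)
j(3, 2*(-5))*c(-2) = -(5 + √2/3) = -5 - √2/3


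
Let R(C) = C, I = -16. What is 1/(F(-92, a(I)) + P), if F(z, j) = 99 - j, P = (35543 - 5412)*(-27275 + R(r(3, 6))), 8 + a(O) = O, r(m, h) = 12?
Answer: -1/821461330 ≈ -1.2173e-9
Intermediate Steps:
a(O) = -8 + O
P = -821461453 (P = (35543 - 5412)*(-27275 + 12) = 30131*(-27263) = -821461453)
1/(F(-92, a(I)) + P) = 1/((99 - (-8 - 16)) - 821461453) = 1/((99 - 1*(-24)) - 821461453) = 1/((99 + 24) - 821461453) = 1/(123 - 821461453) = 1/(-821461330) = -1/821461330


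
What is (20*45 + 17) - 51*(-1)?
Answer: 968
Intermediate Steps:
(20*45 + 17) - 51*(-1) = (900 + 17) + 51 = 917 + 51 = 968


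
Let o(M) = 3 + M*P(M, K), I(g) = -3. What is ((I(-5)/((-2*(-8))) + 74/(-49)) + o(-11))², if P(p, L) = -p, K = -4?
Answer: 8806508649/614656 ≈ 14328.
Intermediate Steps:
o(M) = 3 - M² (o(M) = 3 + M*(-M) = 3 - M²)
((I(-5)/((-2*(-8))) + 74/(-49)) + o(-11))² = ((-3/((-2*(-8))) + 74/(-49)) + (3 - 1*(-11)²))² = ((-3/16 + 74*(-1/49)) + (3 - 1*121))² = ((-3*1/16 - 74/49) + (3 - 121))² = ((-3/16 - 74/49) - 118)² = (-1331/784 - 118)² = (-93843/784)² = 8806508649/614656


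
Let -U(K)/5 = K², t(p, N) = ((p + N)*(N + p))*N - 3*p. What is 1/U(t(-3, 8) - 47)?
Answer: -1/131220 ≈ -7.6208e-6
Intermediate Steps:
t(p, N) = -3*p + N*(N + p)² (t(p, N) = ((N + p)*(N + p))*N - 3*p = (N + p)²*N - 3*p = N*(N + p)² - 3*p = -3*p + N*(N + p)²)
U(K) = -5*K²
1/U(t(-3, 8) - 47) = 1/(-5*((-3*(-3) + 8*(8 - 3)²) - 47)²) = 1/(-5*((9 + 8*5²) - 47)²) = 1/(-5*((9 + 8*25) - 47)²) = 1/(-5*((9 + 200) - 47)²) = 1/(-5*(209 - 47)²) = 1/(-5*162²) = 1/(-5*26244) = 1/(-131220) = -1/131220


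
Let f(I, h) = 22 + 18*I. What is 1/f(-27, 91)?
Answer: -1/464 ≈ -0.0021552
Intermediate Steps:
1/f(-27, 91) = 1/(22 + 18*(-27)) = 1/(22 - 486) = 1/(-464) = -1/464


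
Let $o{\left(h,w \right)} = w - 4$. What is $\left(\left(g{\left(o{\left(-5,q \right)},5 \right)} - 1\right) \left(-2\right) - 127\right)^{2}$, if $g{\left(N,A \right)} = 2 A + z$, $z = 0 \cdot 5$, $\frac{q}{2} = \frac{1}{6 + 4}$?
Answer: $21025$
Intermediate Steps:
$q = \frac{1}{5}$ ($q = \frac{2}{6 + 4} = \frac{2}{10} = 2 \cdot \frac{1}{10} = \frac{1}{5} \approx 0.2$)
$o{\left(h,w \right)} = -4 + w$
$z = 0$
$g{\left(N,A \right)} = 2 A$ ($g{\left(N,A \right)} = 2 A + 0 = 2 A$)
$\left(\left(g{\left(o{\left(-5,q \right)},5 \right)} - 1\right) \left(-2\right) - 127\right)^{2} = \left(\left(2 \cdot 5 - 1\right) \left(-2\right) - 127\right)^{2} = \left(\left(10 - 1\right) \left(-2\right) - 127\right)^{2} = \left(9 \left(-2\right) - 127\right)^{2} = \left(-18 - 127\right)^{2} = \left(-145\right)^{2} = 21025$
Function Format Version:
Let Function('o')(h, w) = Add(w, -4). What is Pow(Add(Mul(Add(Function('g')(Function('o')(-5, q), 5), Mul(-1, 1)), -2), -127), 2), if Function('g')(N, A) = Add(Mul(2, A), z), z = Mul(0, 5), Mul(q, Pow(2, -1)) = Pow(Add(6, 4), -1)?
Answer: 21025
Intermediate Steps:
q = Rational(1, 5) (q = Mul(2, Pow(Add(6, 4), -1)) = Mul(2, Pow(10, -1)) = Mul(2, Rational(1, 10)) = Rational(1, 5) ≈ 0.20000)
Function('o')(h, w) = Add(-4, w)
z = 0
Function('g')(N, A) = Mul(2, A) (Function('g')(N, A) = Add(Mul(2, A), 0) = Mul(2, A))
Pow(Add(Mul(Add(Function('g')(Function('o')(-5, q), 5), Mul(-1, 1)), -2), -127), 2) = Pow(Add(Mul(Add(Mul(2, 5), Mul(-1, 1)), -2), -127), 2) = Pow(Add(Mul(Add(10, -1), -2), -127), 2) = Pow(Add(Mul(9, -2), -127), 2) = Pow(Add(-18, -127), 2) = Pow(-145, 2) = 21025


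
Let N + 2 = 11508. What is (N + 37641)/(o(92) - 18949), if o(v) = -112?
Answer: -1003/389 ≈ -2.5784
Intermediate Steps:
N = 11506 (N = -2 + 11508 = 11506)
(N + 37641)/(o(92) - 18949) = (11506 + 37641)/(-112 - 18949) = 49147/(-19061) = 49147*(-1/19061) = -1003/389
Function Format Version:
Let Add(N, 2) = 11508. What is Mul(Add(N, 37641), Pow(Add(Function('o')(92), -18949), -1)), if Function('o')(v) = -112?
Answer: Rational(-1003, 389) ≈ -2.5784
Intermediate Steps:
N = 11506 (N = Add(-2, 11508) = 11506)
Mul(Add(N, 37641), Pow(Add(Function('o')(92), -18949), -1)) = Mul(Add(11506, 37641), Pow(Add(-112, -18949), -1)) = Mul(49147, Pow(-19061, -1)) = Mul(49147, Rational(-1, 19061)) = Rational(-1003, 389)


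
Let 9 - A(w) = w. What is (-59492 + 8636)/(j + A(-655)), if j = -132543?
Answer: 50856/131879 ≈ 0.38563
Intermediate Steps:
A(w) = 9 - w
(-59492 + 8636)/(j + A(-655)) = (-59492 + 8636)/(-132543 + (9 - 1*(-655))) = -50856/(-132543 + (9 + 655)) = -50856/(-132543 + 664) = -50856/(-131879) = -50856*(-1/131879) = 50856/131879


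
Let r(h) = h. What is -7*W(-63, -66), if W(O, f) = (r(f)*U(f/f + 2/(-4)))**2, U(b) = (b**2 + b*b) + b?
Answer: -30492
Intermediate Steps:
U(b) = b + 2*b**2 (U(b) = (b**2 + b**2) + b = 2*b**2 + b = b + 2*b**2)
W(O, f) = f**2 (W(O, f) = (f*((f/f + 2/(-4))*(1 + 2*(f/f + 2/(-4)))))**2 = (f*((1 + 2*(-1/4))*(1 + 2*(1 + 2*(-1/4)))))**2 = (f*((1 - 1/2)*(1 + 2*(1 - 1/2))))**2 = (f*((1 + 2*(1/2))/2))**2 = (f*((1 + 1)/2))**2 = (f*((1/2)*2))**2 = (f*1)**2 = f**2)
-7*W(-63, -66) = -7*(-66)**2 = -7*4356 = -30492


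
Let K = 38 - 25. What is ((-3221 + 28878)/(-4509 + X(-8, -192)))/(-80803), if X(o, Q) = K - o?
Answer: 25657/362643864 ≈ 7.0750e-5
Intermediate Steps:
K = 13
X(o, Q) = 13 - o
((-3221 + 28878)/(-4509 + X(-8, -192)))/(-80803) = ((-3221 + 28878)/(-4509 + (13 - 1*(-8))))/(-80803) = (25657/(-4509 + (13 + 8)))*(-1/80803) = (25657/(-4509 + 21))*(-1/80803) = (25657/(-4488))*(-1/80803) = (25657*(-1/4488))*(-1/80803) = -25657/4488*(-1/80803) = 25657/362643864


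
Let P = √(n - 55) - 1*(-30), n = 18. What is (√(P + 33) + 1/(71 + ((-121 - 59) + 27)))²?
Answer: (-1 + 82*√(63 + I*√37))²/6724 ≈ 62.806 + 6.0734*I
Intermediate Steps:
P = 30 + I*√37 (P = √(18 - 55) - 1*(-30) = √(-37) + 30 = I*√37 + 30 = 30 + I*√37 ≈ 30.0 + 6.0828*I)
(√(P + 33) + 1/(71 + ((-121 - 59) + 27)))² = (√((30 + I*√37) + 33) + 1/(71 + ((-121 - 59) + 27)))² = (√(63 + I*√37) + 1/(71 + (-180 + 27)))² = (√(63 + I*√37) + 1/(71 - 153))² = (√(63 + I*√37) + 1/(-82))² = (√(63 + I*√37) - 1/82)² = (-1/82 + √(63 + I*√37))²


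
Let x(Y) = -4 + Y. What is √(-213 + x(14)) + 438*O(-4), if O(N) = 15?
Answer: 6570 + I*√203 ≈ 6570.0 + 14.248*I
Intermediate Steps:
√(-213 + x(14)) + 438*O(-4) = √(-213 + (-4 + 14)) + 438*15 = √(-213 + 10) + 6570 = √(-203) + 6570 = I*√203 + 6570 = 6570 + I*√203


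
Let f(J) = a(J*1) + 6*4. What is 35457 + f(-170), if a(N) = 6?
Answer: 35487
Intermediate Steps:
f(J) = 30 (f(J) = 6 + 6*4 = 6 + 24 = 30)
35457 + f(-170) = 35457 + 30 = 35487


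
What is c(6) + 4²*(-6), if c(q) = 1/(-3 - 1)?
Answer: -385/4 ≈ -96.250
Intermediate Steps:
c(q) = -¼ (c(q) = 1/(-4) = -¼)
c(6) + 4²*(-6) = -¼ + 4²*(-6) = -¼ + 16*(-6) = -¼ - 96 = -385/4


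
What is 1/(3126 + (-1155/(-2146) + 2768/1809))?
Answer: 3882114/12143517887 ≈ 0.00031969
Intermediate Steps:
1/(3126 + (-1155/(-2146) + 2768/1809)) = 1/(3126 + (-1155*(-1/2146) + 2768*(1/1809))) = 1/(3126 + (1155/2146 + 2768/1809)) = 1/(3126 + 8029523/3882114) = 1/(12143517887/3882114) = 3882114/12143517887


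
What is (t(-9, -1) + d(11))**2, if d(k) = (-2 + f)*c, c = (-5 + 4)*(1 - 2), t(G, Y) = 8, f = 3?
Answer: 81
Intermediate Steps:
c = 1 (c = -1*(-1) = 1)
d(k) = 1 (d(k) = (-2 + 3)*1 = 1*1 = 1)
(t(-9, -1) + d(11))**2 = (8 + 1)**2 = 9**2 = 81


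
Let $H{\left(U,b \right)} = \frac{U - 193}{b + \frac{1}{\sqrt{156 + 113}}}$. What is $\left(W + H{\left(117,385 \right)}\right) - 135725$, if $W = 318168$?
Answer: $\frac{1818613756298}{9968131} + \frac{19 \sqrt{269}}{9968131} \approx 1.8244 \cdot 10^{5}$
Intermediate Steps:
$H{\left(U,b \right)} = \frac{-193 + U}{b + \frac{\sqrt{269}}{269}}$ ($H{\left(U,b \right)} = \frac{-193 + U}{b + \frac{1}{\sqrt{269}}} = \frac{-193 + U}{b + \frac{\sqrt{269}}{269}}$)
$\left(W + H{\left(117,385 \right)}\right) - 135725 = \left(318168 + \frac{\sqrt{269} \left(-193 + 117\right)}{1 + 385 \sqrt{269}}\right) - 135725 = \left(318168 + \sqrt{269} \frac{1}{1 + 385 \sqrt{269}} \left(-76\right)\right) - 135725 = \left(318168 - \frac{76 \sqrt{269}}{1 + 385 \sqrt{269}}\right) - 135725 = 182443 - \frac{76 \sqrt{269}}{1 + 385 \sqrt{269}}$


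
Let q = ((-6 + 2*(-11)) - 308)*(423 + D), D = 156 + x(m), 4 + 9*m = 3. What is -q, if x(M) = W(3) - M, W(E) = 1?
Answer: 584752/3 ≈ 1.9492e+5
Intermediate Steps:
m = -⅑ (m = -4/9 + (⅑)*3 = -4/9 + ⅓ = -⅑ ≈ -0.11111)
x(M) = 1 - M
D = 1414/9 (D = 156 + (1 - 1*(-⅑)) = 156 + (1 + ⅑) = 156 + 10/9 = 1414/9 ≈ 157.11)
q = -584752/3 (q = ((-6 + 2*(-11)) - 308)*(423 + 1414/9) = ((-6 - 22) - 308)*(5221/9) = (-28 - 308)*(5221/9) = -336*5221/9 = -584752/3 ≈ -1.9492e+5)
-q = -1*(-584752/3) = 584752/3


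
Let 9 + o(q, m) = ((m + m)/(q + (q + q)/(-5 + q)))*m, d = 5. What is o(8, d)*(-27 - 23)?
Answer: 525/2 ≈ 262.50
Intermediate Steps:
o(q, m) = -9 + 2*m**2/(q + 2*q/(-5 + q)) (o(q, m) = -9 + ((m + m)/(q + (q + q)/(-5 + q)))*m = -9 + ((2*m)/(q + (2*q)/(-5 + q)))*m = -9 + ((2*m)/(q + 2*q/(-5 + q)))*m = -9 + (2*m/(q + 2*q/(-5 + q)))*m = -9 + 2*m**2/(q + 2*q/(-5 + q)))
o(8, d)*(-27 - 23) = ((-10*5**2 - 9*8**2 + 27*8 + 2*8*5**2)/(8*(-3 + 8)))*(-27 - 23) = ((1/8)*(-10*25 - 9*64 + 216 + 2*8*25)/5)*(-50) = ((1/8)*(1/5)*(-250 - 576 + 216 + 400))*(-50) = ((1/8)*(1/5)*(-210))*(-50) = -21/4*(-50) = 525/2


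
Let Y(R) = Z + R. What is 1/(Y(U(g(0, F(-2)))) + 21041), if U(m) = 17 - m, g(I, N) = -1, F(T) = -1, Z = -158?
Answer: 1/20901 ≈ 4.7845e-5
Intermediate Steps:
Y(R) = -158 + R
1/(Y(U(g(0, F(-2)))) + 21041) = 1/((-158 + (17 - 1*(-1))) + 21041) = 1/((-158 + (17 + 1)) + 21041) = 1/((-158 + 18) + 21041) = 1/(-140 + 21041) = 1/20901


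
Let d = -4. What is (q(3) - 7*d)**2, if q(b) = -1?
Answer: 729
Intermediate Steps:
(q(3) - 7*d)**2 = (-1 - 7*(-4))**2 = (-1 + 28)**2 = 27**2 = 729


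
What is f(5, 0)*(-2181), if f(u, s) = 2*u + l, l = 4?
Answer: -30534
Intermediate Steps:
f(u, s) = 4 + 2*u (f(u, s) = 2*u + 4 = 4 + 2*u)
f(5, 0)*(-2181) = (4 + 2*5)*(-2181) = (4 + 10)*(-2181) = 14*(-2181) = -30534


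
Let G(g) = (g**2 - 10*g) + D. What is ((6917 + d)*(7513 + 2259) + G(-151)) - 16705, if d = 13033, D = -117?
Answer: 194958889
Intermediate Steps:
G(g) = -117 + g**2 - 10*g (G(g) = (g**2 - 10*g) - 117 = -117 + g**2 - 10*g)
((6917 + d)*(7513 + 2259) + G(-151)) - 16705 = ((6917 + 13033)*(7513 + 2259) + (-117 + (-151)**2 - 10*(-151))) - 16705 = (19950*9772 + (-117 + 22801 + 1510)) - 16705 = (194951400 + 24194) - 16705 = 194975594 - 16705 = 194958889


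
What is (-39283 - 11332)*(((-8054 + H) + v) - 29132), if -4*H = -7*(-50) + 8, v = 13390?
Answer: 2417929165/2 ≈ 1.2090e+9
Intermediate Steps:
H = -179/2 (H = -(-7*(-50) + 8)/4 = -(350 + 8)/4 = -¼*358 = -179/2 ≈ -89.500)
(-39283 - 11332)*(((-8054 + H) + v) - 29132) = (-39283 - 11332)*(((-8054 - 179/2) + 13390) - 29132) = -50615*((-16287/2 + 13390) - 29132) = -50615*(10493/2 - 29132) = -50615*(-47771/2) = 2417929165/2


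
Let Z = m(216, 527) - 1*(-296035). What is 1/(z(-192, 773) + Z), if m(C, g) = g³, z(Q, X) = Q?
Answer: 1/146659026 ≈ 6.8185e-9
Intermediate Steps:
Z = 146659218 (Z = 527³ - 1*(-296035) = 146363183 + 296035 = 146659218)
1/(z(-192, 773) + Z) = 1/(-192 + 146659218) = 1/146659026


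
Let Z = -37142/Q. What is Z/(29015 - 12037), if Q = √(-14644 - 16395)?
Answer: 18571*I*√31039/263490071 ≈ 0.012417*I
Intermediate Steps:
Q = I*√31039 (Q = √(-31039) = I*√31039 ≈ 176.18*I)
Z = 37142*I*√31039/31039 (Z = -37142*(-I*√31039/31039) = -(-37142)*I*√31039/31039 = 37142*I*√31039/31039 ≈ 210.82*I)
Z/(29015 - 12037) = (37142*I*√31039/31039)/(29015 - 12037) = (37142*I*√31039/31039)/16978 = (37142*I*√31039/31039)*(1/16978) = 18571*I*√31039/263490071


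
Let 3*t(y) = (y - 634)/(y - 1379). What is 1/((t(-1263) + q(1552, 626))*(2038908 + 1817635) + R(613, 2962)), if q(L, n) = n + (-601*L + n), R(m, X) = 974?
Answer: -7926/28473115746885005 ≈ -2.7837e-13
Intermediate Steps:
t(y) = (-634 + y)/(3*(-1379 + y)) (t(y) = ((y - 634)/(y - 1379))/3 = ((-634 + y)/(-1379 + y))/3 = (-634 + y)/(3*(-1379 + y)))
q(L, n) = -601*L + 2*n (q(L, n) = n + (n - 601*L) = -601*L + 2*n)
1/((t(-1263) + q(1552, 626))*(2038908 + 1817635) + R(613, 2962)) = 1/(((-634 - 1263)/(3*(-1379 - 1263)) + (-601*1552 + 2*626))*(2038908 + 1817635) + 974) = 1/(((1/3)*(-1897)/(-2642) + (-932752 + 1252))*3856543 + 974) = 1/(((1/3)*(-1/2642)*(-1897) - 931500)*3856543 + 974) = 1/((1897/7926 - 931500)*3856543 + 974) = 1/(-7383067103/7926*3856543 + 974) = 1/(-28473115754604929/7926 + 974) = 1/(-28473115746885005/7926) = -7926/28473115746885005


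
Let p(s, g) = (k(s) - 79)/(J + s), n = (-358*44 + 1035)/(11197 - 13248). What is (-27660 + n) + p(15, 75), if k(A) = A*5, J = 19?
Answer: -964175133/34867 ≈ -27653.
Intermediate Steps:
k(A) = 5*A
n = 14717/2051 (n = (-15752 + 1035)/(-2051) = -14717*(-1/2051) = 14717/2051 ≈ 7.1755)
p(s, g) = (-79 + 5*s)/(19 + s) (p(s, g) = (5*s - 79)/(19 + s) = (-79 + 5*s)/(19 + s))
(-27660 + n) + p(15, 75) = (-27660 + 14717/2051) + (-79 + 5*15)/(19 + 15) = -56715943/2051 + (-79 + 75)/34 = -56715943/2051 + (1/34)*(-4) = -56715943/2051 - 2/17 = -964175133/34867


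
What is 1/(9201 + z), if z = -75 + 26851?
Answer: 1/35977 ≈ 2.7796e-5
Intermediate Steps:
z = 26776
1/(9201 + z) = 1/(9201 + 26776) = 1/35977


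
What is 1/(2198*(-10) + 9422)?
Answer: -1/12558 ≈ -7.9631e-5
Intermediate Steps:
1/(2198*(-10) + 9422) = 1/(-21980 + 9422) = 1/(-12558) = -1/12558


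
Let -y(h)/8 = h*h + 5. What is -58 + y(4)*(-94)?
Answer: 15734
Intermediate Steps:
y(h) = -40 - 8*h**2 (y(h) = -8*(h*h + 5) = -8*(h**2 + 5) = -8*(5 + h**2) = -40 - 8*h**2)
-58 + y(4)*(-94) = -58 + (-40 - 8*4**2)*(-94) = -58 + (-40 - 8*16)*(-94) = -58 + (-40 - 128)*(-94) = -58 - 168*(-94) = -58 + 15792 = 15734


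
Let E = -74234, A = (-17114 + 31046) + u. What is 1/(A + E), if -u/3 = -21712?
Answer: 1/4834 ≈ 0.00020687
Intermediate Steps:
u = 65136 (u = -3*(-21712) = 65136)
A = 79068 (A = (-17114 + 31046) + 65136 = 13932 + 65136 = 79068)
1/(A + E) = 1/(79068 - 74234) = 1/4834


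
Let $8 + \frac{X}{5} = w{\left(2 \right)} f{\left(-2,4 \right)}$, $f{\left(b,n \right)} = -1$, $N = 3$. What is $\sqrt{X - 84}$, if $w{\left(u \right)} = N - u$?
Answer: $i \sqrt{129} \approx 11.358 i$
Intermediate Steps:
$w{\left(u \right)} = 3 - u$
$X = -45$ ($X = -40 + 5 \left(3 - 2\right) \left(-1\right) = -40 + 5 \cdot 1 \left(-1\right) = -40 + 5 \left(-1\right) = -40 - 5 = -45$)
$\sqrt{X - 84} = \sqrt{-45 - 84} = \sqrt{-129} = i \sqrt{129}$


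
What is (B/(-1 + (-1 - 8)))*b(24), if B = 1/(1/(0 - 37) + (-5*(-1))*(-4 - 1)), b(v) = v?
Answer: 222/2315 ≈ 0.095896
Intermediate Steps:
B = -37/926 (B = 1/(1/(-37) + 5*(-5)) = 1/(-1/37 - 25) = 1/(-926/37) = -37/926 ≈ -0.039957)
(B/(-1 + (-1 - 8)))*b(24) = -37/(926*(-1 + (-1 - 8)))*24 = -37/(926*(-1 - 9))*24 = -37/926/(-10)*24 = -37/926*(-⅒)*24 = (37/9260)*24 = 222/2315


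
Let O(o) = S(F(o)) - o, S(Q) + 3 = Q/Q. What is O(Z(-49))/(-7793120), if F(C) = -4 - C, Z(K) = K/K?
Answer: 3/7793120 ≈ 3.8496e-7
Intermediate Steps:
Z(K) = 1
S(Q) = -2 (S(Q) = -3 + Q/Q = -3 + 1 = -2)
O(o) = -2 - o
O(Z(-49))/(-7793120) = (-2 - 1*1)/(-7793120) = (-2 - 1)*(-1/7793120) = -3*(-1/7793120) = 3/7793120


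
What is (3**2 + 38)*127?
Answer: 5969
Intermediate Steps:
(3**2 + 38)*127 = (9 + 38)*127 = 47*127 = 5969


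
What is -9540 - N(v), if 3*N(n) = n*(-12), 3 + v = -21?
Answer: -9636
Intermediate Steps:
v = -24 (v = -3 - 21 = -24)
N(n) = -4*n (N(n) = (n*(-12))/3 = (-12*n)/3 = -4*n)
-9540 - N(v) = -9540 - (-4)*(-24) = -9540 - 1*96 = -9540 - 96 = -9636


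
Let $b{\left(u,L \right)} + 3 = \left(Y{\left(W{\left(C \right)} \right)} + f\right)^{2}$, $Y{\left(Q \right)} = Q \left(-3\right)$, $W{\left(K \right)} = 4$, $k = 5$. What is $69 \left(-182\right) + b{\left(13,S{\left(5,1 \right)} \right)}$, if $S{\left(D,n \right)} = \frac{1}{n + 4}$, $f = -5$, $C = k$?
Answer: $-12272$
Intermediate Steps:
$C = 5$
$Y{\left(Q \right)} = - 3 Q$
$S{\left(D,n \right)} = \frac{1}{4 + n}$
$b{\left(u,L \right)} = 286$ ($b{\left(u,L \right)} = -3 + \left(\left(-3\right) 4 - 5\right)^{2} = -3 + \left(-12 - 5\right)^{2} = -3 + \left(-17\right)^{2} = -3 + 289 = 286$)
$69 \left(-182\right) + b{\left(13,S{\left(5,1 \right)} \right)} = 69 \left(-182\right) + 286 = -12558 + 286 = -12272$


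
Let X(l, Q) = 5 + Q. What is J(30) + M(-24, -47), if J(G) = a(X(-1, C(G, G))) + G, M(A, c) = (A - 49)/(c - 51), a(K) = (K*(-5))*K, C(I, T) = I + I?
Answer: -2067237/98 ≈ -21094.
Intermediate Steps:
C(I, T) = 2*I
a(K) = -5*K² (a(K) = (-5*K)*K = -5*K²)
M(A, c) = (-49 + A)/(-51 + c)
J(G) = G - 5*(5 + 2*G)² (J(G) = -5*(5 + 2*G)² + G = G - 5*(5 + 2*G)²)
J(30) + M(-24, -47) = (30 - 5*(5 + 2*30)²) + (-49 - 24)/(-51 - 47) = (30 - 5*(5 + 60)²) - 73/(-98) = (30 - 5*65²) - 1/98*(-73) = (30 - 5*4225) + 73/98 = (30 - 21125) + 73/98 = -21095 + 73/98 = -2067237/98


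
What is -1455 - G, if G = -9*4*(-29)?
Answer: -2499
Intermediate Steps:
G = 1044 (G = -9*4*(-29) = -36*(-29) = 1044)
-1455 - G = -1455 - 1*1044 = -1455 - 1044 = -2499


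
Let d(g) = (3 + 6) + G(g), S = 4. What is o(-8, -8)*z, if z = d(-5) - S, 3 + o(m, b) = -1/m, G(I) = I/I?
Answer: -69/4 ≈ -17.250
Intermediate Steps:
G(I) = 1
d(g) = 10 (d(g) = (3 + 6) + 1 = 9 + 1 = 10)
o(m, b) = -3 - 1/m
z = 6 (z = 10 - 1*4 = 10 - 4 = 6)
o(-8, -8)*z = (-3 - 1/(-8))*6 = (-3 - 1*(-⅛))*6 = (-3 + ⅛)*6 = -23/8*6 = -69/4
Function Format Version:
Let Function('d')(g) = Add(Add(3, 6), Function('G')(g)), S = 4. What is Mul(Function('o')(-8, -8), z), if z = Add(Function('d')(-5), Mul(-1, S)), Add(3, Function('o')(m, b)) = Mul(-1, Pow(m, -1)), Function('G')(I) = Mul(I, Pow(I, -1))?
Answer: Rational(-69, 4) ≈ -17.250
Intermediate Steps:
Function('G')(I) = 1
Function('d')(g) = 10 (Function('d')(g) = Add(Add(3, 6), 1) = Add(9, 1) = 10)
Function('o')(m, b) = Add(-3, Mul(-1, Pow(m, -1)))
z = 6 (z = Add(10, Mul(-1, 4)) = Add(10, -4) = 6)
Mul(Function('o')(-8, -8), z) = Mul(Add(-3, Mul(-1, Pow(-8, -1))), 6) = Mul(Add(-3, Mul(-1, Rational(-1, 8))), 6) = Mul(Add(-3, Rational(1, 8)), 6) = Mul(Rational(-23, 8), 6) = Rational(-69, 4)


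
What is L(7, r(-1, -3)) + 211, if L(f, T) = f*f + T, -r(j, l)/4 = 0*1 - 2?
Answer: 268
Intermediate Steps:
r(j, l) = 8 (r(j, l) = -4*(0*1 - 2) = -4*(0 - 2) = -4*(-2) = 8)
L(f, T) = T + f² (L(f, T) = f² + T = T + f²)
L(7, r(-1, -3)) + 211 = (8 + 7²) + 211 = (8 + 49) + 211 = 57 + 211 = 268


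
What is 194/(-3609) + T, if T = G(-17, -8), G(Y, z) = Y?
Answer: -61547/3609 ≈ -17.054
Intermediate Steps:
T = -17
194/(-3609) + T = 194/(-3609) - 17 = 194*(-1/3609) - 17 = -194/3609 - 17 = -61547/3609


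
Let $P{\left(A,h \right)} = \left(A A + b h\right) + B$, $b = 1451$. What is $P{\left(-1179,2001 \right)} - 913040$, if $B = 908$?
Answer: $3381360$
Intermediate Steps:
$P{\left(A,h \right)} = 908 + A^{2} + 1451 h$ ($P{\left(A,h \right)} = \left(A A + 1451 h\right) + 908 = \left(A^{2} + 1451 h\right) + 908 = 908 + A^{2} + 1451 h$)
$P{\left(-1179,2001 \right)} - 913040 = \left(908 + \left(-1179\right)^{2} + 1451 \cdot 2001\right) - 913040 = \left(908 + 1390041 + 2903451\right) - 913040 = 4294400 - 913040 = 3381360$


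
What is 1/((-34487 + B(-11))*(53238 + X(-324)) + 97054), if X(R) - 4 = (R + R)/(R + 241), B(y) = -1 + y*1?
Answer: -83/152468347784 ≈ -5.4438e-10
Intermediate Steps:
B(y) = -1 + y
X(R) = 4 + 2*R/(241 + R) (X(R) = 4 + (R + R)/(R + 241) = 4 + (2*R)/(241 + R) = 4 + 2*R/(241 + R))
1/((-34487 + B(-11))*(53238 + X(-324)) + 97054) = 1/((-34487 + (-1 - 11))*(53238 + 2*(482 + 3*(-324))/(241 - 324)) + 97054) = 1/((-34487 - 12)*(53238 + 2*(482 - 972)/(-83)) + 97054) = 1/(-34499*(53238 + 2*(-1/83)*(-490)) + 97054) = 1/(-34499*(53238 + 980/83) + 97054) = 1/(-34499*4419734/83 + 97054) = 1/(-152476403266/83 + 97054) = 1/(-152468347784/83) = -83/152468347784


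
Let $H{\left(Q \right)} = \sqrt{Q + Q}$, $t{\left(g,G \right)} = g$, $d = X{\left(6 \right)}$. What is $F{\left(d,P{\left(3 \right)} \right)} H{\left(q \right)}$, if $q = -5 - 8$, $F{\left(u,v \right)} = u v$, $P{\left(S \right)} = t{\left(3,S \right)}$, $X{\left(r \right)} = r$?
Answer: $18 i \sqrt{26} \approx 91.782 i$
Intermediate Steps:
$d = 6$
$P{\left(S \right)} = 3$
$q = -13$ ($q = -5 - 8 = -13$)
$H{\left(Q \right)} = \sqrt{2} \sqrt{Q}$ ($H{\left(Q \right)} = \sqrt{2 Q} = \sqrt{2} \sqrt{Q}$)
$F{\left(d,P{\left(3 \right)} \right)} H{\left(q \right)} = 6 \cdot 3 \sqrt{2} \sqrt{-13} = 18 \sqrt{2} i \sqrt{13} = 18 i \sqrt{26}$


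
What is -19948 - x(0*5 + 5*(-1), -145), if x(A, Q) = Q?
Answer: -19803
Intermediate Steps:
-19948 - x(0*5 + 5*(-1), -145) = -19948 - 1*(-145) = -19948 + 145 = -19803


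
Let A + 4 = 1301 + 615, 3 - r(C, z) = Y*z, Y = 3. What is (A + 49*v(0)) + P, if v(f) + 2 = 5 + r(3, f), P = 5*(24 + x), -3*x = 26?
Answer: 6848/3 ≈ 2282.7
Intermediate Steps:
r(C, z) = 3 - 3*z
x = -26/3 (x = -⅓*26 = -26/3 ≈ -8.6667)
P = 230/3 (P = 5*(24 - 26/3) = 5*(46/3) = 230/3 ≈ 76.667)
v(f) = 6 - 3*f (v(f) = -2 + (5 + (3 - 3*f)) = -2 + (8 - 3*f) = 6 - 3*f)
A = 1912 (A = -4 + (1301 + 615) = -4 + 1916 = 1912)
(A + 49*v(0)) + P = (1912 + 49*(6 - 3*0)) + 230/3 = (1912 + 49*(6 + 0)) + 230/3 = (1912 + 49*6) + 230/3 = (1912 + 294) + 230/3 = 2206 + 230/3 = 6848/3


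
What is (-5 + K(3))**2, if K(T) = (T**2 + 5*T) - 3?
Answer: 256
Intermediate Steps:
K(T) = -3 + T**2 + 5*T
(-5 + K(3))**2 = (-5 + (-3 + 3**2 + 5*3))**2 = (-5 + (-3 + 9 + 15))**2 = (-5 + 21)**2 = 16**2 = 256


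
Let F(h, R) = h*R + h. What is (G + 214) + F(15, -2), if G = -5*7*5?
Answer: 24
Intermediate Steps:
F(h, R) = h + R*h (F(h, R) = R*h + h = h + R*h)
G = -175 (G = -35*5 = -175)
(G + 214) + F(15, -2) = (-175 + 214) + 15*(1 - 2) = 39 + 15*(-1) = 39 - 15 = 24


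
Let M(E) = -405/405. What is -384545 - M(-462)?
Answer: -384544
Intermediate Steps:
M(E) = -1 (M(E) = -405*1/405 = -1)
-384545 - M(-462) = -384545 - 1*(-1) = -384545 + 1 = -384544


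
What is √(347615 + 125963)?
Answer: √473578 ≈ 688.17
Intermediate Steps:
√(347615 + 125963) = √473578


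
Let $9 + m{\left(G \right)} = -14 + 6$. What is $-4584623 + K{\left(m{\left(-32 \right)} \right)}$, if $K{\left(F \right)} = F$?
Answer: $-4584640$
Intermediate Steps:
$m{\left(G \right)} = -17$ ($m{\left(G \right)} = -9 + \left(-14 + 6\right) = -9 - 8 = -17$)
$-4584623 + K{\left(m{\left(-32 \right)} \right)} = -4584623 - 17 = -4584640$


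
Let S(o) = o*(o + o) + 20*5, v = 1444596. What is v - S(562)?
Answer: 812808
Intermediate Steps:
S(o) = 100 + 2*o² (S(o) = o*(2*o) + 100 = 2*o² + 100 = 100 + 2*o²)
v - S(562) = 1444596 - (100 + 2*562²) = 1444596 - (100 + 2*315844) = 1444596 - (100 + 631688) = 1444596 - 1*631788 = 1444596 - 631788 = 812808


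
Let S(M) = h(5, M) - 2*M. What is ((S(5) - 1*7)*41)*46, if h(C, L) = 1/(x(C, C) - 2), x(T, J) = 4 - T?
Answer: -98072/3 ≈ -32691.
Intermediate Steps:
h(C, L) = 1/(2 - C) (h(C, L) = 1/((4 - C) - 2) = 1/(2 - C))
S(M) = -⅓ - 2*M (S(M) = -1/(-2 + 5) - 2*M = -1/3 - 2*M = -1*⅓ - 2*M = -⅓ - 2*M)
((S(5) - 1*7)*41)*46 = (((-⅓ - 2*5) - 1*7)*41)*46 = (((-⅓ - 10) - 7)*41)*46 = ((-31/3 - 7)*41)*46 = -52/3*41*46 = -2132/3*46 = -98072/3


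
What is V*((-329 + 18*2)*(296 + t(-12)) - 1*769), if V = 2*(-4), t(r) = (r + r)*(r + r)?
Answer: 2050120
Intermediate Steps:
t(r) = 4*r**2 (t(r) = (2*r)*(2*r) = 4*r**2)
V = -8
V*((-329 + 18*2)*(296 + t(-12)) - 1*769) = -8*((-329 + 18*2)*(296 + 4*(-12)**2) - 1*769) = -8*((-329 + 36)*(296 + 4*144) - 769) = -8*(-293*(296 + 576) - 769) = -8*(-293*872 - 769) = -8*(-255496 - 769) = -8*(-256265) = 2050120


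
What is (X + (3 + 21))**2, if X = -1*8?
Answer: 256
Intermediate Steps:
X = -8
(X + (3 + 21))**2 = (-8 + (3 + 21))**2 = (-8 + 24)**2 = 16**2 = 256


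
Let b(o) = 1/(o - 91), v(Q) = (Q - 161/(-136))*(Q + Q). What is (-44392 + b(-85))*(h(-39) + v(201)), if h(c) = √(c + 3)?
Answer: -43181607572721/11968 - 23438979*I/88 ≈ -3.6081e+9 - 2.6635e+5*I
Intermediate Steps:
v(Q) = 2*Q*(161/136 + Q) (v(Q) = (Q - 161*(-1/136))*(2*Q) = (Q + 161/136)*(2*Q) = (161/136 + Q)*(2*Q) = 2*Q*(161/136 + Q))
b(o) = 1/(-91 + o)
h(c) = √(3 + c)
(-44392 + b(-85))*(h(-39) + v(201)) = (-44392 + 1/(-91 - 85))*(√(3 - 39) + (1/68)*201*(161 + 136*201)) = (-44392 + 1/(-176))*(√(-36) + (1/68)*201*(161 + 27336)) = (-44392 - 1/176)*(6*I + (1/68)*201*27497) = -7812993*(6*I + 5526897/68)/176 = -7812993*(5526897/68 + 6*I)/176 = -43181607572721/11968 - 23438979*I/88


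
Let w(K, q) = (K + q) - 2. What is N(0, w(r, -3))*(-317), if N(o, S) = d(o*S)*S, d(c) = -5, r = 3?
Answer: -3170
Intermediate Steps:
w(K, q) = -2 + K + q
N(o, S) = -5*S
N(0, w(r, -3))*(-317) = -5*(-2 + 3 - 3)*(-317) = -5*(-2)*(-317) = 10*(-317) = -3170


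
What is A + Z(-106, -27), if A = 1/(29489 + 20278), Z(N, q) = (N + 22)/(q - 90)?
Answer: 154835/215657 ≈ 0.71797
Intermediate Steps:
Z(N, q) = (22 + N)/(-90 + q)
A = 1/49767 ≈ 2.0094e-5
A + Z(-106, -27) = 1/49767 + (22 - 106)/(-90 - 27) = 1/49767 - 84/(-117) = 1/49767 - 1/117*(-84) = 1/49767 + 28/39 = 154835/215657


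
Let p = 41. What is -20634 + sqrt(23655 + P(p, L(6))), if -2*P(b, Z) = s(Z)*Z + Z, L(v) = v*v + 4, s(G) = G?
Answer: -20634 + sqrt(22835) ≈ -20483.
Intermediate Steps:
L(v) = 4 + v**2 (L(v) = v**2 + 4 = 4 + v**2)
P(b, Z) = -Z/2 - Z**2/2 (P(b, Z) = -(Z*Z + Z)/2 = -(Z**2 + Z)/2 = -(Z + Z**2)/2 = -Z/2 - Z**2/2)
-20634 + sqrt(23655 + P(p, L(6))) = -20634 + sqrt(23655 - (4 + 6**2)*(1 + (4 + 6**2))/2) = -20634 + sqrt(23655 - (4 + 36)*(1 + (4 + 36))/2) = -20634 + sqrt(23655 - 1/2*40*(1 + 40)) = -20634 + sqrt(23655 - 1/2*40*41) = -20634 + sqrt(23655 - 820) = -20634 + sqrt(22835)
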